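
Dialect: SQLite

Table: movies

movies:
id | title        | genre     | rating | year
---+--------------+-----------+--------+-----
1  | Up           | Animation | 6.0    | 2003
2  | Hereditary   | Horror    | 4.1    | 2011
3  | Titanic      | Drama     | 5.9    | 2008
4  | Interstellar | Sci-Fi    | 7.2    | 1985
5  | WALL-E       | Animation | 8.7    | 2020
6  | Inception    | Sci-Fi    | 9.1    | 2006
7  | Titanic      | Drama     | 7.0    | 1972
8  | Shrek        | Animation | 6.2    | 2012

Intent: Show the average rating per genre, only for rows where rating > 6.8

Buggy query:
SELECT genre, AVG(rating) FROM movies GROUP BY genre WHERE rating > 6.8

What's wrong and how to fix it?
Bug: Row-level WHERE must come before GROUP BY in the clause order

Fix: Move the WHERE clause before GROUP BY

Corrected query:
SELECT genre, AVG(rating) FROM movies WHERE rating > 6.8 GROUP BY genre

Result:
genre     | AVG(rating)
----------+------------
Animation | 8.7        
Drama     | 7          
Sci-Fi    | 8.15       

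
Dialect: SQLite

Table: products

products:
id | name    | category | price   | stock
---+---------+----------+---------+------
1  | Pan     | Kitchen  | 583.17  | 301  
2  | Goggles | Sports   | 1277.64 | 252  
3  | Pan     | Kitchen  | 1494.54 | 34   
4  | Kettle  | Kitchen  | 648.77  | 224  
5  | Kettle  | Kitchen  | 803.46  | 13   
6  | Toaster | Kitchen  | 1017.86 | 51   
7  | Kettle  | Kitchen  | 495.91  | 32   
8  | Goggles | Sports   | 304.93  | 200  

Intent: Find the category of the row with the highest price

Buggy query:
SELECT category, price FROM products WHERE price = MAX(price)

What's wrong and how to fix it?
Bug: MAX(price) is an aggregate and cannot be used directly in WHERE

Fix: Wrap MAX in a scalar subquery so WHERE compares against a single value

Corrected query:
SELECT category, price FROM products WHERE price = (SELECT MAX(price) FROM products)

Result:
category | price  
---------+--------
Kitchen  | 1494.54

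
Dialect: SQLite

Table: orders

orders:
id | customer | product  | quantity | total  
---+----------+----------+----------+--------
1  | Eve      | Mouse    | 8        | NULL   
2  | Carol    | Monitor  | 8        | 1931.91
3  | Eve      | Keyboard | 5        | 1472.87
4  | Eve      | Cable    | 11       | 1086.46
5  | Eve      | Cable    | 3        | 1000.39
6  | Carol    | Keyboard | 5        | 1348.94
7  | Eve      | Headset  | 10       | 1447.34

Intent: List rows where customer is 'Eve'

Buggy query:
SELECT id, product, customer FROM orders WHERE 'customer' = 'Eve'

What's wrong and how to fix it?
Bug: Single quotes denote string literals in SQL; the column name is being compared as a constant string

Fix: Reference the column as customer without single quotes

Corrected query:
SELECT id, product, customer FROM orders WHERE customer = 'Eve'

Result:
id | product  | customer
---+----------+---------
1  | Mouse    | Eve     
3  | Keyboard | Eve     
4  | Cable    | Eve     
5  | Cable    | Eve     
7  | Headset  | Eve     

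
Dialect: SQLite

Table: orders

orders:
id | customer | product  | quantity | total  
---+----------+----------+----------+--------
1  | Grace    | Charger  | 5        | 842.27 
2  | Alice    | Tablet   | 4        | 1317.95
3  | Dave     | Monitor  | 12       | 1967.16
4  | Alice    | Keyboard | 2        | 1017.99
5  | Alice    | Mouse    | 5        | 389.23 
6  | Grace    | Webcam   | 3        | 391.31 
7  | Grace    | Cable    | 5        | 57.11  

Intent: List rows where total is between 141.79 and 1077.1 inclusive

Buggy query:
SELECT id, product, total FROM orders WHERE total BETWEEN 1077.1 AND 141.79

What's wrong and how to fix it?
Bug: The bounds are reversed; BETWEEN a AND b requires a <= b to match anything

Fix: Write BETWEEN 141.79 AND 1077.1

Corrected query:
SELECT id, product, total FROM orders WHERE total BETWEEN 141.79 AND 1077.1

Result:
id | product  | total  
---+----------+--------
1  | Charger  | 842.27 
4  | Keyboard | 1017.99
5  | Mouse    | 389.23 
6  | Webcam   | 391.31 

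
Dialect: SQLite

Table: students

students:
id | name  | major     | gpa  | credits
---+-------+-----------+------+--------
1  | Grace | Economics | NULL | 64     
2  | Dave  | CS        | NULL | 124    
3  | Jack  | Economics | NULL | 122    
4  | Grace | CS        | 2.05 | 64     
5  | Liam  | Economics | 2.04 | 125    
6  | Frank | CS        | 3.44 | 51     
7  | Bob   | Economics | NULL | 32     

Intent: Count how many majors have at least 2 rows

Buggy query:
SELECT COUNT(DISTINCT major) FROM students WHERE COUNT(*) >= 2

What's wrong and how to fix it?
Bug: COUNT(*) cannot appear in WHERE; the per-group count doesn't exist yet

Fix: Use a subquery that GROUPs and filters with HAVING, then count its rows

Corrected query:
SELECT COUNT(*) FROM (SELECT major FROM students GROUP BY major HAVING COUNT(*) >= 2)

Result:
COUNT(*)
--------
2       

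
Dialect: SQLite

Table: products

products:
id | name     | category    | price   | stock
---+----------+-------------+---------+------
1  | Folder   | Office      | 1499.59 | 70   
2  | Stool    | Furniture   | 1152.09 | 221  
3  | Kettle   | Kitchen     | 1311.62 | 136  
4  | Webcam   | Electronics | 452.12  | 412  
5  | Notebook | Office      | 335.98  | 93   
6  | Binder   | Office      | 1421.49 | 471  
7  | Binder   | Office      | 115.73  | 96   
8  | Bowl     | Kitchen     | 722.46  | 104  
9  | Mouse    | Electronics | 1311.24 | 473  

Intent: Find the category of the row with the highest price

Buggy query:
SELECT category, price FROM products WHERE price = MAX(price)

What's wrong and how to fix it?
Bug: WHERE is evaluated per row; an aggregate over the whole table isn't defined there

Fix: Wrap MAX in a scalar subquery so WHERE compares against a single value

Corrected query:
SELECT category, price FROM products WHERE price = (SELECT MAX(price) FROM products)

Result:
category | price  
---------+--------
Office   | 1499.59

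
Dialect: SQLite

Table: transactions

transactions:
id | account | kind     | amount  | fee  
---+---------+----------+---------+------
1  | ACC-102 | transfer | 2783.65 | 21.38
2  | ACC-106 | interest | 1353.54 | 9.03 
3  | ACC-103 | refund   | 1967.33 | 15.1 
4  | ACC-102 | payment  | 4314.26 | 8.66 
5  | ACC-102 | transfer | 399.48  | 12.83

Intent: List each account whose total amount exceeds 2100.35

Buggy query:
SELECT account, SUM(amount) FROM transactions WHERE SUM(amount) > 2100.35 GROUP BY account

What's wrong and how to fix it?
Bug: WHERE runs before GROUP BY, so aggregates aren't available there

Fix: Move the aggregate condition to a HAVING clause

Corrected query:
SELECT account, SUM(amount) FROM transactions GROUP BY account HAVING SUM(amount) > 2100.35

Result:
account | SUM(amount)
--------+------------
ACC-102 | 7497.39    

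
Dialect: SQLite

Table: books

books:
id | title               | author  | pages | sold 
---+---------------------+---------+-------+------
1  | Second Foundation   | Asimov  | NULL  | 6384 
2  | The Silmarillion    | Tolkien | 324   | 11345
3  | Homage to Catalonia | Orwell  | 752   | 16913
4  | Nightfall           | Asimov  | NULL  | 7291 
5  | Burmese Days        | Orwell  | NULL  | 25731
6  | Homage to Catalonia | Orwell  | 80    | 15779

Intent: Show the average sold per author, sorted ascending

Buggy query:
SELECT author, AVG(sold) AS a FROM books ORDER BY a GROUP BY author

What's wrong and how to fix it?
Bug: GROUP BY must precede ORDER BY

Fix: Reorder: SELECT … FROM … GROUP BY … ORDER BY …

Corrected query:
SELECT author, AVG(sold) AS a FROM books GROUP BY author ORDER BY a

Result:
author  | a           
--------+-------------
Asimov  | 6837.5      
Tolkien | 11345       
Orwell  | 19474.333333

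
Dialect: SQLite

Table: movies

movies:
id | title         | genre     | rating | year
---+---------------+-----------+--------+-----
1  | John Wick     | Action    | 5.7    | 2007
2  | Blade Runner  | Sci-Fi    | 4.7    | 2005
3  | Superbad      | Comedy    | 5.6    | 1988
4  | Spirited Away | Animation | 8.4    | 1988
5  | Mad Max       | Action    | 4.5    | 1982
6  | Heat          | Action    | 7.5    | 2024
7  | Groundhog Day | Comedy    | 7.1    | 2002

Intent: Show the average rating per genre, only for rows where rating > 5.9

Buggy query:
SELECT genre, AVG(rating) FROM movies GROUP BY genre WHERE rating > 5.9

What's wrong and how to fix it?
Bug: Row-level WHERE must come before GROUP BY in the clause order

Fix: Place WHERE between FROM and GROUP BY

Corrected query:
SELECT genre, AVG(rating) FROM movies WHERE rating > 5.9 GROUP BY genre

Result:
genre     | AVG(rating)
----------+------------
Action    | 7.5        
Animation | 8.4        
Comedy    | 7.1        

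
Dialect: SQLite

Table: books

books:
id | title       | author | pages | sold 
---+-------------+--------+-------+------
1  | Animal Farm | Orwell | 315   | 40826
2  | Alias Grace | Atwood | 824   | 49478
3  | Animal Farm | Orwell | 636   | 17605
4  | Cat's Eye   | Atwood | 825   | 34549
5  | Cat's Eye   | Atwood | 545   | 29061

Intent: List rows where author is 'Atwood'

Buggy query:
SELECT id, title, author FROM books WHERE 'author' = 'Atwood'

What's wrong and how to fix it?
Bug: Single quotes denote string literals in SQL; the column name is being compared as a constant string

Fix: Reference the column as author without single quotes

Corrected query:
SELECT id, title, author FROM books WHERE author = 'Atwood'

Result:
id | title       | author
---+-------------+-------
2  | Alias Grace | Atwood
4  | Cat's Eye   | Atwood
5  | Cat's Eye   | Atwood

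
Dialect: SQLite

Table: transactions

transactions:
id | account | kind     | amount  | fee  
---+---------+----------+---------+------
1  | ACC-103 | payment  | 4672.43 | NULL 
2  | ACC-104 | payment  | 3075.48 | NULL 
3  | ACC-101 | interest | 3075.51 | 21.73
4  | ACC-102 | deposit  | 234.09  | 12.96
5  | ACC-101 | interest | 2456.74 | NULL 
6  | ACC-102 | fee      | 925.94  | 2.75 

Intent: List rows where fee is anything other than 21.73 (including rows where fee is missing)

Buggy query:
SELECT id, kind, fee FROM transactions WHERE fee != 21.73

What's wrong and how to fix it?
Bug: Inequality against NULL is unknown, not true; rows with NULL are dropped

Fix: Add an explicit OR fee IS NULL to include the missing-value rows

Corrected query:
SELECT id, kind, fee FROM transactions WHERE fee != 21.73 OR fee IS NULL

Result:
id | kind     | fee  
---+----------+------
1  | payment  | NULL 
2  | payment  | NULL 
4  | deposit  | 12.96
5  | interest | NULL 
6  | fee      | 2.75 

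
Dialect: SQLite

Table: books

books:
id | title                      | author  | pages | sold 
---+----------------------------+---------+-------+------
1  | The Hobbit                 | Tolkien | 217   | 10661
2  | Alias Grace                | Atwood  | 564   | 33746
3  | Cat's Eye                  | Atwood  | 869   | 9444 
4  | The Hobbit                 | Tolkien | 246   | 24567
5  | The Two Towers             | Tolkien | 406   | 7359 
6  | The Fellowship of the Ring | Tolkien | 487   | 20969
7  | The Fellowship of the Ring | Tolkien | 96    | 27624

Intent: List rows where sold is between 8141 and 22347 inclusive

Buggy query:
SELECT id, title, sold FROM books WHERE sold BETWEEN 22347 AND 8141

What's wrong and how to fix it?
Bug: BETWEEN expects the lower bound first; with 22347 AND 8141 the range is empty

Fix: Write BETWEEN 8141 AND 22347

Corrected query:
SELECT id, title, sold FROM books WHERE sold BETWEEN 8141 AND 22347

Result:
id | title                      | sold 
---+----------------------------+------
1  | The Hobbit                 | 10661
3  | Cat's Eye                  | 9444 
6  | The Fellowship of the Ring | 20969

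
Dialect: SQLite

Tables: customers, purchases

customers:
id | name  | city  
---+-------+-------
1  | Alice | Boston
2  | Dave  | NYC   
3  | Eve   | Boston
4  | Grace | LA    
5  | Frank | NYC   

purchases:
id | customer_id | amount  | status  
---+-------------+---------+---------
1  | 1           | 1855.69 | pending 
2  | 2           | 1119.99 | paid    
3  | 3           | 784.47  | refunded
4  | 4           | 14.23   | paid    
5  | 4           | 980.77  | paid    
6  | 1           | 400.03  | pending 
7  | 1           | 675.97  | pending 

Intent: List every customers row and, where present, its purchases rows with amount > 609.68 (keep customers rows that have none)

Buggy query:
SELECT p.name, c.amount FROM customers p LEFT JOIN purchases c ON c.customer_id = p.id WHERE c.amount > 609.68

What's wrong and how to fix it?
Bug: A WHERE condition on the right-hand table after LEFT JOIN drops unmatched parents

Fix: Move the right-table condition into the ON clause so unmatched parents are kept

Corrected query:
SELECT p.name, c.amount FROM customers p LEFT JOIN purchases c ON c.customer_id = p.id AND c.amount > 609.68

Result:
name  | amount 
------+--------
Alice | 675.97 
Alice | 1855.69
Dave  | 1119.99
Eve   | 784.47 
Grace | 980.77 
Frank | NULL   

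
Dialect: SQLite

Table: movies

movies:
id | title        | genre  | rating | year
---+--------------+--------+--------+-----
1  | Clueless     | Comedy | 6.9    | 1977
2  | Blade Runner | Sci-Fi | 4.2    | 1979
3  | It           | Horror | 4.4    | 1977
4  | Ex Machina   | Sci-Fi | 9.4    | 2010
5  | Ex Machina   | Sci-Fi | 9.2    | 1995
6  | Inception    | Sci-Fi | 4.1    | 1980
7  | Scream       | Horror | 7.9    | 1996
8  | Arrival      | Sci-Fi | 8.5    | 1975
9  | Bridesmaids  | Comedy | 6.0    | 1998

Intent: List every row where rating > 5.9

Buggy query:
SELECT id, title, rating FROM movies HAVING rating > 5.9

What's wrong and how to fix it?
Bug: This is a non-aggregate query (no GROUP BY, no aggregates), so in SQLite the HAVING clause is invalid here; a row-level condition belongs in WHERE

Fix: Replace HAVING with WHERE since the condition applies to individual rows

Corrected query:
SELECT id, title, rating FROM movies WHERE rating > 5.9

Result:
id | title       | rating
---+-------------+-------
1  | Clueless    | 6.9   
4  | Ex Machina  | 9.4   
5  | Ex Machina  | 9.2   
7  | Scream      | 7.9   
8  | Arrival     | 8.5   
9  | Bridesmaids | 6     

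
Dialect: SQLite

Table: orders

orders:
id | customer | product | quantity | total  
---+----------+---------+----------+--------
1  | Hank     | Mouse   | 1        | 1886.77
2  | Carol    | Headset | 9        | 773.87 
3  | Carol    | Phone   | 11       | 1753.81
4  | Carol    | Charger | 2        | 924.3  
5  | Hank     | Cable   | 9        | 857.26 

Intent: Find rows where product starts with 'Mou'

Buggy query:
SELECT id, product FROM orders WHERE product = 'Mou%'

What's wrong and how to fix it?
Bug: '=' compares the literal string including the % character; pattern matching needs LIKE

Fix: Replace '=' with LIKE so 'Mou%' is treated as a pattern

Corrected query:
SELECT id, product FROM orders WHERE product LIKE 'Mou%'

Result:
id | product
---+--------
1  | Mouse  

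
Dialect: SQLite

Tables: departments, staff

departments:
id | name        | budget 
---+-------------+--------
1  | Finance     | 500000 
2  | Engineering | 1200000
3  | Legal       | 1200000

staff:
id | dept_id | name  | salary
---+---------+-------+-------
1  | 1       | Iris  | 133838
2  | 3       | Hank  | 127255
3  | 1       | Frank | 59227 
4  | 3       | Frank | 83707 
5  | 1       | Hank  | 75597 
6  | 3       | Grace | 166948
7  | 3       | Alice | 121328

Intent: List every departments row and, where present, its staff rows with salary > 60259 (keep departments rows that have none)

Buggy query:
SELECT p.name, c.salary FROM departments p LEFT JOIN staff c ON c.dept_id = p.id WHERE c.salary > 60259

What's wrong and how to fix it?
Bug: A WHERE condition on the right-hand table after LEFT JOIN drops unmatched parents

Fix: Move the right-table condition into the ON clause so unmatched parents are kept

Corrected query:
SELECT p.name, c.salary FROM departments p LEFT JOIN staff c ON c.dept_id = p.id AND c.salary > 60259

Result:
name        | salary
------------+-------
Finance     | 75597 
Finance     | 133838
Engineering | NULL  
Legal       | 83707 
Legal       | 121328
Legal       | 127255
Legal       | 166948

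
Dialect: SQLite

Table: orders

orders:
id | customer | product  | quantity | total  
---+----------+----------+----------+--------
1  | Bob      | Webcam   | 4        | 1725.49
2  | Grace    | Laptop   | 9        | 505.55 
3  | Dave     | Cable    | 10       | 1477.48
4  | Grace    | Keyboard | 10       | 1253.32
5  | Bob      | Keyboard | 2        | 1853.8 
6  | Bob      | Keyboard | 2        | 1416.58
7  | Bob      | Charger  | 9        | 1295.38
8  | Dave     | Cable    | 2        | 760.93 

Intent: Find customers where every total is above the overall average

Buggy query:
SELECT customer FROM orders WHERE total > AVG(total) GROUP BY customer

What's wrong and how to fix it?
Bug: AVG() is an aggregate; it can't sit directly in WHERE

Fix: Use a subquery for AVG and a HAVING MIN(...) filter so the condition holds for every row in the group

Corrected query:
SELECT customer FROM orders GROUP BY customer HAVING MIN(total) > (SELECT AVG(total) FROM orders)

Result:
customer
--------
Bob     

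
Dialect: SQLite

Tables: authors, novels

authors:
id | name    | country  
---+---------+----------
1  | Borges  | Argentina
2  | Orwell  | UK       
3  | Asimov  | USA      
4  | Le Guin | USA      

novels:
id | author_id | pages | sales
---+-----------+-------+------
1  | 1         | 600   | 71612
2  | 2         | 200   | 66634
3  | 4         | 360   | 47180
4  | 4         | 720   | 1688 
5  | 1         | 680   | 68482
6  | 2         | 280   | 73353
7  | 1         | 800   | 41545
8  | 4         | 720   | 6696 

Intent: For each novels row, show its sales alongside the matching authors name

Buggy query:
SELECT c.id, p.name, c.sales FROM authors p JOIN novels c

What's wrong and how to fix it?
Bug: Missing join condition: each novels row is matched to all authors rows instead of just its own

Fix: Specify the join condition linking the foreign key to the parent id

Corrected query:
SELECT c.id, p.name, c.sales FROM authors p JOIN novels c ON c.author_id = p.id

Result:
id | name    | sales
---+---------+------
1  | Borges  | 71612
2  | Orwell  | 66634
3  | Le Guin | 47180
4  | Le Guin | 1688 
5  | Borges  | 68482
6  | Orwell  | 73353
7  | Borges  | 41545
8  | Le Guin | 6696 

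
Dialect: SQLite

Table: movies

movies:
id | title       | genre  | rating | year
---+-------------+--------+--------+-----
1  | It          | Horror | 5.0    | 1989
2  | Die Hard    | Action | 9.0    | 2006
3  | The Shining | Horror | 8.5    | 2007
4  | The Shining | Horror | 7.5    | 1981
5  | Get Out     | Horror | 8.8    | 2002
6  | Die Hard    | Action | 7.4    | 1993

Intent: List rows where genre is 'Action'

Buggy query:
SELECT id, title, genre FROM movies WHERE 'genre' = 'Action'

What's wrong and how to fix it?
Bug: 'genre' in single quotes is a string literal, not the column; the comparison is literal-vs-literal and never true

Fix: Reference the column as genre without single quotes

Corrected query:
SELECT id, title, genre FROM movies WHERE genre = 'Action'

Result:
id | title    | genre 
---+----------+-------
2  | Die Hard | Action
6  | Die Hard | Action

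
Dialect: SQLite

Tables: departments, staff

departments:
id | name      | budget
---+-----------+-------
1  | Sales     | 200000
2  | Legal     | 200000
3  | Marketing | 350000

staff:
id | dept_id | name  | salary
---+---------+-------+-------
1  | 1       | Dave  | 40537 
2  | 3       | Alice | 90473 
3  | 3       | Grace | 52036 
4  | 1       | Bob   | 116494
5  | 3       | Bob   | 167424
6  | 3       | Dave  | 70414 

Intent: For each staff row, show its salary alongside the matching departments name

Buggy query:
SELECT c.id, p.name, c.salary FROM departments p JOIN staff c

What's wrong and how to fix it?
Bug: Missing join condition: each staff row is matched to all departments rows instead of just its own

Fix: Specify the join condition linking the foreign key to the parent id

Corrected query:
SELECT c.id, p.name, c.salary FROM departments p JOIN staff c ON c.dept_id = p.id

Result:
id | name      | salary
---+-----------+-------
1  | Sales     | 40537 
2  | Marketing | 90473 
3  | Marketing | 52036 
4  | Sales     | 116494
5  | Marketing | 167424
6  | Marketing | 70414 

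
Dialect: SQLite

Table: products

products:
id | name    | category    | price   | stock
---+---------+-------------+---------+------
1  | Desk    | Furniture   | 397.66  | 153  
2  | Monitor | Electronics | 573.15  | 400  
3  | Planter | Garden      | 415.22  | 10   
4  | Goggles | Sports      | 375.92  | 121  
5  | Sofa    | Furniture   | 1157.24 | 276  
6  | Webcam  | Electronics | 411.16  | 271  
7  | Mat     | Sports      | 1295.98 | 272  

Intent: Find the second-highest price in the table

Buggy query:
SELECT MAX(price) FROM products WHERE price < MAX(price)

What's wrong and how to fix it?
Bug: MAX(price) on the right of the comparison is an aggregate-in-WHERE error

Fix: Put the inner MAX in a scalar subquery

Corrected query:
SELECT MAX(price) FROM products WHERE price < (SELECT MAX(price) FROM products)

Result:
MAX(price)
----------
1157.24   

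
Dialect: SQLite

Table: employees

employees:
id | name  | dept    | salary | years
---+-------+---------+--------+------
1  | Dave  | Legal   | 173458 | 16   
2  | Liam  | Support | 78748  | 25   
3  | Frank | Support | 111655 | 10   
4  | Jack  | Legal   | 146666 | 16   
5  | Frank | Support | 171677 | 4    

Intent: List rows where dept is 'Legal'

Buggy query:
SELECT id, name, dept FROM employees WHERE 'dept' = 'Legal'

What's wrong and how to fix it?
Bug: 'dept' in single quotes is a string literal, not the column; the comparison is literal-vs-literal and never true

Fix: Reference the column as dept without single quotes

Corrected query:
SELECT id, name, dept FROM employees WHERE dept = 'Legal'

Result:
id | name | dept 
---+------+------
1  | Dave | Legal
4  | Jack | Legal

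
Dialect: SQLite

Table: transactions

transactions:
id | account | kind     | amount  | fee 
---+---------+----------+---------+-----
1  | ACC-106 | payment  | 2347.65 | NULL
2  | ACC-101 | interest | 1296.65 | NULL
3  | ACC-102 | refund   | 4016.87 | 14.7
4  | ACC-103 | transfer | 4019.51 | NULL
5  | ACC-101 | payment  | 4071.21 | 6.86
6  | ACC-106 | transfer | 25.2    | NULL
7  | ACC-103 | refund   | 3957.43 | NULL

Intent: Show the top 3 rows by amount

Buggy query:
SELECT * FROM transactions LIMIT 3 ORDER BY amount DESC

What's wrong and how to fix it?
Bug: LIMIT must come after ORDER BY

Fix: Swap the clauses: ORDER BY first, then LIMIT

Corrected query:
SELECT * FROM transactions ORDER BY amount DESC LIMIT 3

Result:
id | account | kind     | amount  | fee 
---+---------+----------+---------+-----
5  | ACC-101 | payment  | 4071.21 | 6.86
4  | ACC-103 | transfer | 4019.51 | NULL
3  | ACC-102 | refund   | 4016.87 | 14.7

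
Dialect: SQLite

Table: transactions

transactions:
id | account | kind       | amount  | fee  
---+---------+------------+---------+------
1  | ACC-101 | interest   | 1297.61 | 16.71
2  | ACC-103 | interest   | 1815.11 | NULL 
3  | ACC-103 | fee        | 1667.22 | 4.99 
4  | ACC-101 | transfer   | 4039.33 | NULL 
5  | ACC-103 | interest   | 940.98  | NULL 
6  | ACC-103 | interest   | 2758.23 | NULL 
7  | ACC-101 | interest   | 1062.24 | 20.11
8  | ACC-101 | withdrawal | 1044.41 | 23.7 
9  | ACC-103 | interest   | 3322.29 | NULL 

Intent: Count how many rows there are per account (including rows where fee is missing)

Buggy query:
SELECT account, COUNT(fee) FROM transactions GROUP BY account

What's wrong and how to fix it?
Bug: COUNT(fee) skips NULLs, so groups with missing fee are undercounted

Fix: Use COUNT(*) to count all rows regardless of NULL

Corrected query:
SELECT account, COUNT(*) FROM transactions GROUP BY account

Result:
account | COUNT(*)
--------+---------
ACC-101 | 4       
ACC-103 | 5       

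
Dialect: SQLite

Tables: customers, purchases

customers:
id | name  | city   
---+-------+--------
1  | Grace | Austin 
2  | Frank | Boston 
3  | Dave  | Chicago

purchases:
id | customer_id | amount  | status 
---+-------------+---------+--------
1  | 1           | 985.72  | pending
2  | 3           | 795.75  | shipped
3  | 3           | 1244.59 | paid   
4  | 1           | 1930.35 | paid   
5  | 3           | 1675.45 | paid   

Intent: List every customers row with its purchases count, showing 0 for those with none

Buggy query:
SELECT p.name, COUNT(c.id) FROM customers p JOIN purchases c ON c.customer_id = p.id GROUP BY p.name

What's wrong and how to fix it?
Bug: An inner join excludes parents with zero children

Fix: Switch to LEFT JOIN to retain unmatched parent rows

Corrected query:
SELECT p.name, COUNT(c.id) FROM customers p LEFT JOIN purchases c ON c.customer_id = p.id GROUP BY p.name

Result:
name  | COUNT(c.id)
------+------------
Dave  | 3          
Frank | 0          
Grace | 2          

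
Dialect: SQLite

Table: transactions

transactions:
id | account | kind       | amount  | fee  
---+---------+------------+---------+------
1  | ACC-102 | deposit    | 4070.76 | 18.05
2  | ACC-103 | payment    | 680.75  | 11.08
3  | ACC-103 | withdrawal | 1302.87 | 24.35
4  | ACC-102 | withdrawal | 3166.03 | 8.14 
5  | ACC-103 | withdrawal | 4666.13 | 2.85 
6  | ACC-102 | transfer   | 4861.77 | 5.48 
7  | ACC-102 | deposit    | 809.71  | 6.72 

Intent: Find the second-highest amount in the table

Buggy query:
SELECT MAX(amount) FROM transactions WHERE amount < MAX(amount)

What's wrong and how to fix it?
Bug: The inner MAX is an aggregate inside WHERE, which is not allowed

Fix: Put the inner MAX in a scalar subquery

Corrected query:
SELECT MAX(amount) FROM transactions WHERE amount < (SELECT MAX(amount) FROM transactions)

Result:
MAX(amount)
-----------
4666.13    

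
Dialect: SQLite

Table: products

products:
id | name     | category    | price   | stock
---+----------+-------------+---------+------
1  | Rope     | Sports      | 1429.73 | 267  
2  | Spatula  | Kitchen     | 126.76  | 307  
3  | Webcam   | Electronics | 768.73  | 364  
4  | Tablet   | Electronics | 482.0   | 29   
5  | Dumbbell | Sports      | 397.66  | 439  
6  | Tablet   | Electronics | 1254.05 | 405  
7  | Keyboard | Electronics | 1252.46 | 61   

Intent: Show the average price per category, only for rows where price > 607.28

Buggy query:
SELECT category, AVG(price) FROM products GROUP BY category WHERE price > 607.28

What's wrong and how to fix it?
Bug: Row-level WHERE must come before GROUP BY in the clause order

Fix: Place WHERE between FROM and GROUP BY

Corrected query:
SELECT category, AVG(price) FROM products WHERE price > 607.28 GROUP BY category

Result:
category    | AVG(price) 
------------+------------
Electronics | 1091.746667
Sports      | 1429.73    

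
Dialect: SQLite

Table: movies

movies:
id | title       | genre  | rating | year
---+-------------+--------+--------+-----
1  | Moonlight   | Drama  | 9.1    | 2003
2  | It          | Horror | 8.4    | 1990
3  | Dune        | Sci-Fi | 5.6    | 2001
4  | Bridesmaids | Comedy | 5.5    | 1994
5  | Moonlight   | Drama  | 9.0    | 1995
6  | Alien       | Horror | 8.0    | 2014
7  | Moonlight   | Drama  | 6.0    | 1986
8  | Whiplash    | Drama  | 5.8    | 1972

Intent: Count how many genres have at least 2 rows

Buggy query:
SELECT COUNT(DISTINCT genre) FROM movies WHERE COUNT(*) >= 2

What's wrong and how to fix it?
Bug: WHERE filters individual rows, not groups, so a group-level COUNT is invalid there

Fix: Use a subquery that GROUPs and filters with HAVING, then count its rows

Corrected query:
SELECT COUNT(*) FROM (SELECT genre FROM movies GROUP BY genre HAVING COUNT(*) >= 2)

Result:
COUNT(*)
--------
2       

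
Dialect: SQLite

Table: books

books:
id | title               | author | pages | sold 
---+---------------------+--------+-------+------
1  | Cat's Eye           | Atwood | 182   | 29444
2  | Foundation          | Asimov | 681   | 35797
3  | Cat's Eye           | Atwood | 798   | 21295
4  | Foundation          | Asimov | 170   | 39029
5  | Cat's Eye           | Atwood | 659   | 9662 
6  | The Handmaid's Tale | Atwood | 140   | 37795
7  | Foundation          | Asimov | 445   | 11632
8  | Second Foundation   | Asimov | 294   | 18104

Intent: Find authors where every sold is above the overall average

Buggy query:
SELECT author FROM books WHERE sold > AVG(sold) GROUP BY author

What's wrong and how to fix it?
Bug: AVG() is an aggregate; it can't sit directly in WHERE

Fix: Use a subquery for AVG and a HAVING MIN(...) filter so the condition holds for every row in the group

Corrected query:
SELECT author FROM books GROUP BY author HAVING MIN(sold) > (SELECT AVG(sold) FROM books)

Result:
(no rows)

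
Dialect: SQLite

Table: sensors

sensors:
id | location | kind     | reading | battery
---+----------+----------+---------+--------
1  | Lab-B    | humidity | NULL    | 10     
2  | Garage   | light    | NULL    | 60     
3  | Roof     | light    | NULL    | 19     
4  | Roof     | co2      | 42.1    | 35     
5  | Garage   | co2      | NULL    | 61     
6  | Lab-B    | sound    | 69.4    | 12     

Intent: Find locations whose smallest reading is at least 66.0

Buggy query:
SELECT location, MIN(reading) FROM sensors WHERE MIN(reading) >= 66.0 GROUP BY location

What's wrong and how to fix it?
Bug: MIN() in WHERE is a misuse of aggregate

Fix: Replace WHERE with HAVING after the GROUP BY

Corrected query:
SELECT location, MIN(reading) FROM sensors GROUP BY location HAVING MIN(reading) >= 66.0

Result:
location | MIN(reading)
---------+-------------
Lab-B    | 69.4        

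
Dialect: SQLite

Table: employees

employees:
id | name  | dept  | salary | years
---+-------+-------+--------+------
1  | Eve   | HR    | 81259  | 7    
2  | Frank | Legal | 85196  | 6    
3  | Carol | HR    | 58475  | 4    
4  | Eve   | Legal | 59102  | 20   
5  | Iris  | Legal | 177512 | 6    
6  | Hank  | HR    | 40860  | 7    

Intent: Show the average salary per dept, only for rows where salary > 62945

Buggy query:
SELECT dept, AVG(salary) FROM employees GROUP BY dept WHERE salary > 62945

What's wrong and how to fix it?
Bug: WHERE cannot follow GROUP BY

Fix: Place WHERE between FROM and GROUP BY

Corrected query:
SELECT dept, AVG(salary) FROM employees WHERE salary > 62945 GROUP BY dept

Result:
dept  | AVG(salary)
------+------------
HR    | 81259      
Legal | 131354     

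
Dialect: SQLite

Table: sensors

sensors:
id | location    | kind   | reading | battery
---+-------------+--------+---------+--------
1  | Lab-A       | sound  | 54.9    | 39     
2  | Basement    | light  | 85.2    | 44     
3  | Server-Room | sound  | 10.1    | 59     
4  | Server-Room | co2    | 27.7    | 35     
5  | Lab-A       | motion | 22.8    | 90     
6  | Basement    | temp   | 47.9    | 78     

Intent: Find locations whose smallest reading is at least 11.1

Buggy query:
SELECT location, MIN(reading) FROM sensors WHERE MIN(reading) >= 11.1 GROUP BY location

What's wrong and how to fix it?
Bug: MIN() in WHERE is a misuse of aggregate

Fix: Use HAVING for the per-group MIN condition

Corrected query:
SELECT location, MIN(reading) FROM sensors GROUP BY location HAVING MIN(reading) >= 11.1

Result:
location | MIN(reading)
---------+-------------
Basement | 47.9        
Lab-A    | 22.8        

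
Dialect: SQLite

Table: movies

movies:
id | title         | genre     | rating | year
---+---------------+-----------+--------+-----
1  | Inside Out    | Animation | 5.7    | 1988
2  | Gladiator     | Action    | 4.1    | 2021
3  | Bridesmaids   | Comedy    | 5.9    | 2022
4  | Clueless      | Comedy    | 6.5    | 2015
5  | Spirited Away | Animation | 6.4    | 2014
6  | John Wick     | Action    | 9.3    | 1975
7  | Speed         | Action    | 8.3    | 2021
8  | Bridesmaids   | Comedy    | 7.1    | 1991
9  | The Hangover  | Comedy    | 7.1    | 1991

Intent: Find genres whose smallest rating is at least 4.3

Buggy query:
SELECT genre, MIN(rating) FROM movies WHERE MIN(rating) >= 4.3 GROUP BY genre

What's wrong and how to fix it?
Bug: Aggregates like MIN are computed per group after WHERE runs

Fix: Replace WHERE with HAVING after the GROUP BY

Corrected query:
SELECT genre, MIN(rating) FROM movies GROUP BY genre HAVING MIN(rating) >= 4.3

Result:
genre     | MIN(rating)
----------+------------
Animation | 5.7        
Comedy    | 5.9        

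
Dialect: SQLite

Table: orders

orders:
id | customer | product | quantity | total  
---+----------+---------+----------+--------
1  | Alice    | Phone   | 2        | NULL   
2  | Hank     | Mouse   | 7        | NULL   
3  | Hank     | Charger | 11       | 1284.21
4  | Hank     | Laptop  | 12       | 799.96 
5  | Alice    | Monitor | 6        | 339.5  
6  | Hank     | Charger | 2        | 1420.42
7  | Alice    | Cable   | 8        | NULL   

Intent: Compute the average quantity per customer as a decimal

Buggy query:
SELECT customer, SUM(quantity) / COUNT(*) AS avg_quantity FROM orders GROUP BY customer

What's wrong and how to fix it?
Bug: Both operands are integers, so '/' performs integer division and truncates

Fix: Multiply by 1.0 (or CAST to REAL) to force floating-point division

Corrected query:
SELECT customer, SUM(quantity) * 1.0 / COUNT(*) AS avg_quantity FROM orders GROUP BY customer

Result:
customer | avg_quantity
---------+-------------
Alice    | 5.333333    
Hank     | 8           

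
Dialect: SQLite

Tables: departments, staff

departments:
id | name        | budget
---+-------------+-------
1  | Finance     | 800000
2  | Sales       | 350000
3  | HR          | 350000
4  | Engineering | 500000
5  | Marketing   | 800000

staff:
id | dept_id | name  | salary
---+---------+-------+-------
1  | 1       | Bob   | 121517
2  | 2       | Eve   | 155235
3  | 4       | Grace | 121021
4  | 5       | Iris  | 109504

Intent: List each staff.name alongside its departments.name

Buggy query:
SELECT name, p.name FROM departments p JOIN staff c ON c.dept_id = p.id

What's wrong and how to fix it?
Bug: Both tables have a 'name' column; the unqualified reference is ambiguous

Fix: Prefix ambiguous columns with the table alias

Corrected query:
SELECT c.name, p.name FROM departments p JOIN staff c ON c.dept_id = p.id

Result:
name  | name       
------+------------
Bob   | Finance    
Eve   | Sales      
Grace | Engineering
Iris  | Marketing  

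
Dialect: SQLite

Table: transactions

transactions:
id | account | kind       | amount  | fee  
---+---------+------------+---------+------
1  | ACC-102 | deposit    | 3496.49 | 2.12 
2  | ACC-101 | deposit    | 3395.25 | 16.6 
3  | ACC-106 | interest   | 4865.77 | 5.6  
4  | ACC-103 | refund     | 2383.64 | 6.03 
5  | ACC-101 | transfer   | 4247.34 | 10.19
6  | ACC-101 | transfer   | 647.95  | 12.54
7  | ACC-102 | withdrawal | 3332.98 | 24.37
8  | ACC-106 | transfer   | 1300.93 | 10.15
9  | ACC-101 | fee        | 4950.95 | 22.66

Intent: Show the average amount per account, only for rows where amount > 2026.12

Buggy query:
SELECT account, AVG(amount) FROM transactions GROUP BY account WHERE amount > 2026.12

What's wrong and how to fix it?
Bug: WHERE cannot follow GROUP BY

Fix: Place WHERE between FROM and GROUP BY

Corrected query:
SELECT account, AVG(amount) FROM transactions WHERE amount > 2026.12 GROUP BY account

Result:
account | AVG(amount)
--------+------------
ACC-101 | 4197.846667
ACC-102 | 3414.735   
ACC-103 | 2383.64    
ACC-106 | 4865.77    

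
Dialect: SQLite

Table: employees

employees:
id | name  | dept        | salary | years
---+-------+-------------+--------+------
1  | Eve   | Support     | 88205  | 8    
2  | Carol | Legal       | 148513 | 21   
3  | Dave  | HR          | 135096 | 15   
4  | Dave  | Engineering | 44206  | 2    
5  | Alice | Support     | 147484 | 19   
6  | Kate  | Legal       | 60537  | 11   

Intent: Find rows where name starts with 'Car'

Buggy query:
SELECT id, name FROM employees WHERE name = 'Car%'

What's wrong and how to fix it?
Bug: Wildcards only work with LIKE; '=' treats '%' as a literal character

Fix: Replace '=' with LIKE so 'Car%' is treated as a pattern

Corrected query:
SELECT id, name FROM employees WHERE name LIKE 'Car%'

Result:
id | name 
---+------
2  | Carol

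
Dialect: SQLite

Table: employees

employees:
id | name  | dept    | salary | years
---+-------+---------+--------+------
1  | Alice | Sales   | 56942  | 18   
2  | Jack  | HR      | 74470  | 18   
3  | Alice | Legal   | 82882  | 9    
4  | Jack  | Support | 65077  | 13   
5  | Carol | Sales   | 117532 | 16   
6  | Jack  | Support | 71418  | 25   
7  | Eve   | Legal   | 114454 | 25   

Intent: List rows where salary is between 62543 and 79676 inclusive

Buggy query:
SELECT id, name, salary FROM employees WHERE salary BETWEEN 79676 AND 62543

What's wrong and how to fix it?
Bug: The bounds are reversed; BETWEEN a AND b requires a <= b to match anything

Fix: Write BETWEEN 62543 AND 79676

Corrected query:
SELECT id, name, salary FROM employees WHERE salary BETWEEN 62543 AND 79676

Result:
id | name | salary
---+------+-------
2  | Jack | 74470 
4  | Jack | 65077 
6  | Jack | 71418 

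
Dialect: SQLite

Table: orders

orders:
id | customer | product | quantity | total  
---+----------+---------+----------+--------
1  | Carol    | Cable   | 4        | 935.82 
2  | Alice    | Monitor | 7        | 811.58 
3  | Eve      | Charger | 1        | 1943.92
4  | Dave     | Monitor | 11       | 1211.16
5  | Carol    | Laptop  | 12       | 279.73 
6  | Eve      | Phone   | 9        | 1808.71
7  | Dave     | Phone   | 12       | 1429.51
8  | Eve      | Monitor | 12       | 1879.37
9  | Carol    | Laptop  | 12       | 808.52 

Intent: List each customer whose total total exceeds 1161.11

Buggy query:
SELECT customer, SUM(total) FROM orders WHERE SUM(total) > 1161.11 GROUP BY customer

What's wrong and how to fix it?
Bug: SUM(total) is an aggregate, but WHERE filters rows before aggregation

Fix: Move the aggregate condition to a HAVING clause

Corrected query:
SELECT customer, SUM(total) FROM orders GROUP BY customer HAVING SUM(total) > 1161.11

Result:
customer | SUM(total)
---------+-----------
Carol    | 2024.07   
Dave     | 2640.67   
Eve      | 5632      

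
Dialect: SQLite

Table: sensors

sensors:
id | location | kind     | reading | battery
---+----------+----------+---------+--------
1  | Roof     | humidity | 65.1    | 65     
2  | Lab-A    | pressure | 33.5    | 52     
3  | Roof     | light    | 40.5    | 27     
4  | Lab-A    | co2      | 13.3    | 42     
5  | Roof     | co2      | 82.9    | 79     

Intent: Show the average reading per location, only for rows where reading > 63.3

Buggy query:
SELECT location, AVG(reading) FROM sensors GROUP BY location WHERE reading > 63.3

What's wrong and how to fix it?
Bug: WHERE cannot follow GROUP BY

Fix: Place WHERE between FROM and GROUP BY

Corrected query:
SELECT location, AVG(reading) FROM sensors WHERE reading > 63.3 GROUP BY location

Result:
location | AVG(reading)
---------+-------------
Roof     | 74          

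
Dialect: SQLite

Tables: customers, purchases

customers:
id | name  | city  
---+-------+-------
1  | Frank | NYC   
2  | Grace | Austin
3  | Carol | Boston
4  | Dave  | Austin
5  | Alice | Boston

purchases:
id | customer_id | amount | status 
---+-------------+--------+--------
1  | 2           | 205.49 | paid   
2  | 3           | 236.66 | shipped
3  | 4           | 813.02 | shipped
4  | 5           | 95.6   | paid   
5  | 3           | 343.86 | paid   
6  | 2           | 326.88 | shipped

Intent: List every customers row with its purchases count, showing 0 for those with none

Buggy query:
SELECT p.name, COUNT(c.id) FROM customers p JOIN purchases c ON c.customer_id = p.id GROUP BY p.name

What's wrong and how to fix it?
Bug: INNER JOIN drops customers rows that have no matching purchases rows

Fix: Switch to LEFT JOIN to retain unmatched parent rows

Corrected query:
SELECT p.name, COUNT(c.id) FROM customers p LEFT JOIN purchases c ON c.customer_id = p.id GROUP BY p.name

Result:
name  | COUNT(c.id)
------+------------
Alice | 1          
Carol | 2          
Dave  | 1          
Frank | 0          
Grace | 2          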